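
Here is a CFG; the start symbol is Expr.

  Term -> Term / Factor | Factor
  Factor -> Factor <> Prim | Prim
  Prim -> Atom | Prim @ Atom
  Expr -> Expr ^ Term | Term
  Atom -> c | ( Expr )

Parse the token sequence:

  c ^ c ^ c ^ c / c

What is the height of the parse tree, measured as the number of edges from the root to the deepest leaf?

[Expr [Expr [Expr [Expr [Term [Factor [Prim [Atom c]]]]] ^ [Term [Factor [Prim [Atom c]]]]] ^ [Term [Factor [Prim [Atom c]]]]] ^ [Term [Term [Factor [Prim [Atom c]]]] / [Factor [Prim [Atom c]]]]]

8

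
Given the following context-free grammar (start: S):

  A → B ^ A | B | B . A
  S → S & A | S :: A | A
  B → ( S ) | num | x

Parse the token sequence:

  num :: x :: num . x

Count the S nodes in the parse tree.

3

[S [S [S [A [B num]]] :: [A [B x]]] :: [A [B num] . [A [B x]]]]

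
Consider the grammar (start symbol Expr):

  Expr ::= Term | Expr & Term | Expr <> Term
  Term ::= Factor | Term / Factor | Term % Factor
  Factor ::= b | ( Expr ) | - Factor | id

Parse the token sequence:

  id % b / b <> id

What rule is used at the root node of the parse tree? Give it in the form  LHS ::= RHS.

Expr ::= Expr <> Term

[Expr [Expr [Term [Term [Term [Factor id]] % [Factor b]] / [Factor b]]] <> [Term [Factor id]]]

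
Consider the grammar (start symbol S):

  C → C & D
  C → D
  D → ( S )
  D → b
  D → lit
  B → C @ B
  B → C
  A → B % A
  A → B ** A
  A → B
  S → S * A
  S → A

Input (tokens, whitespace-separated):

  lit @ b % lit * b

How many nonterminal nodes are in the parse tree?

17

[S [S [A [B [C [D lit]] @ [B [C [D b]]]] % [A [B [C [D lit]]]]]] * [A [B [C [D b]]]]]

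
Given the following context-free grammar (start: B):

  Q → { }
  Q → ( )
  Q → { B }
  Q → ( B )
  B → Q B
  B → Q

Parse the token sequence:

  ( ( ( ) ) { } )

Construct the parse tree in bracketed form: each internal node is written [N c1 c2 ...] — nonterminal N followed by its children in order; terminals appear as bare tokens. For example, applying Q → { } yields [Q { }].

B
Q
( B )
( Q B )
( ( B ) B )
( ( Q ) B )
( ( ( ) ) B )
( ( ( ) ) Q )
( ( ( ) ) { } )

[B [Q ( [B [Q ( [B [Q ( )]] )] [B [Q { }]]] )]]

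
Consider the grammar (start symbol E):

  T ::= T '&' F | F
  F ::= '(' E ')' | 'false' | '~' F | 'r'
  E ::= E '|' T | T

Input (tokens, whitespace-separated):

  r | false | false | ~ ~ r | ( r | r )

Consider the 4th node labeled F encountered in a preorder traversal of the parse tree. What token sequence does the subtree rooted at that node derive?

[E [E [E [E [E [T [F r]]] | [T [F false]]] | [T [F false]]] | [T [F ~ [F ~ [F r]]]]] | [T [F ( [E [E [T [F r]]] | [T [F r]]] )]]]

~ ~ r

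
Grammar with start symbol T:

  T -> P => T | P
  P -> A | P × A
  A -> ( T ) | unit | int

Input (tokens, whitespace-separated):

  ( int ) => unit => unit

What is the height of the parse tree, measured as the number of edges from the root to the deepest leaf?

[T [P [A ( [T [P [A int]]] )]] => [T [P [A unit]] => [T [P [A unit]]]]]

6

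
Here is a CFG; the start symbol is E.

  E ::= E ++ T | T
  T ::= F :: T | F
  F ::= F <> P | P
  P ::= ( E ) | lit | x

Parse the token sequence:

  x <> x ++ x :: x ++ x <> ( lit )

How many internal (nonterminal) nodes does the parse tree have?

23

[E [E [E [T [F [F [P x]] <> [P x]]]] ++ [T [F [P x]] :: [T [F [P x]]]]] ++ [T [F [F [P x]] <> [P ( [E [T [F [P lit]]]] )]]]]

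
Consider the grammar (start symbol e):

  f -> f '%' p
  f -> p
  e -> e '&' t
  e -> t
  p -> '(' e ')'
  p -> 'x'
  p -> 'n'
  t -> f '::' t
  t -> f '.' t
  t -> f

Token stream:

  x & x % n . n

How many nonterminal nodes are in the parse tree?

[e [e [t [f [p x]]]] & [t [f [f [p x]] % [p n]] . [t [f [p n]]]]]

13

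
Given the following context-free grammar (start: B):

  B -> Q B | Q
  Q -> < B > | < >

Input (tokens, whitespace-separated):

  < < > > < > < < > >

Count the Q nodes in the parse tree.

5

[B [Q < [B [Q < >]] >] [B [Q < >] [B [Q < [B [Q < >]] >]]]]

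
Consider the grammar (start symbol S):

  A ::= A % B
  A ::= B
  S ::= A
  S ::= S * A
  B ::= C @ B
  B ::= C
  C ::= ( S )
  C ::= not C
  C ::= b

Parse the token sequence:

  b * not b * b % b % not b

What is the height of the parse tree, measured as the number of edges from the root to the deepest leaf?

[S [S [S [A [B [C b]]]] * [A [B [C not [C b]]]]] * [A [A [A [B [C b]]] % [B [C b]]] % [B [C not [C b]]]]]

6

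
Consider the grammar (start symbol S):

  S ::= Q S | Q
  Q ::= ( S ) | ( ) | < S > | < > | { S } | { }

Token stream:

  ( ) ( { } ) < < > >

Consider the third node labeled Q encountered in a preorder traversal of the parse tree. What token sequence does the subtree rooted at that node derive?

{ }

[S [Q ( )] [S [Q ( [S [Q { }]] )] [S [Q < [S [Q < >]] >]]]]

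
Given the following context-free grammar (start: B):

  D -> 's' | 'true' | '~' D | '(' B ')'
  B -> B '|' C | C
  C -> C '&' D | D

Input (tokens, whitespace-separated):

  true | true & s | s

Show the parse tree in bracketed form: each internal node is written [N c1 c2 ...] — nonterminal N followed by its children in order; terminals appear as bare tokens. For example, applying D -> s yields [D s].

[B [B [B [C [D true]]] | [C [C [D true]] & [D s]]] | [C [D s]]]

B
B | C
B | C | C
C | C | C
D | C | C
true | C | C
true | C & D | C
true | D & D | C
true | true & D | C
true | true & s | C
true | true & s | D
true | true & s | s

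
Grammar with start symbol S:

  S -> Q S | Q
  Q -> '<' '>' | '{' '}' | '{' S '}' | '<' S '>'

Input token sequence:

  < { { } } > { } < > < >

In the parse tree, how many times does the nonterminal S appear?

[S [Q < [S [Q { [S [Q { }]] }]] >] [S [Q { }] [S [Q < >] [S [Q < >]]]]]

6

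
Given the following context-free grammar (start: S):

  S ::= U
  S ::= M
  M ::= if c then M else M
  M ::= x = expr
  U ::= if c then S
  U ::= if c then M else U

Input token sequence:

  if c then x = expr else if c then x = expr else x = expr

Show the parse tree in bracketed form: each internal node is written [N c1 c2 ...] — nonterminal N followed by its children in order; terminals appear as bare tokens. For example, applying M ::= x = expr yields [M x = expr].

[S [M if c then [M x = expr] else [M if c then [M x = expr] else [M x = expr]]]]

S
M
if c then M else M
if c then x = expr else M
if c then x = expr else if c then M else M
if c then x = expr else if c then x = expr else M
if c then x = expr else if c then x = expr else x = expr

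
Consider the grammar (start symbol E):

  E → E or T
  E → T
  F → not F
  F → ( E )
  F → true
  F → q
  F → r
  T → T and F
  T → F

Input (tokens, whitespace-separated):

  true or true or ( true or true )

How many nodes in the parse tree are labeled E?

[E [E [E [T [F true]]] or [T [F true]]] or [T [F ( [E [E [T [F true]]] or [T [F true]]] )]]]

5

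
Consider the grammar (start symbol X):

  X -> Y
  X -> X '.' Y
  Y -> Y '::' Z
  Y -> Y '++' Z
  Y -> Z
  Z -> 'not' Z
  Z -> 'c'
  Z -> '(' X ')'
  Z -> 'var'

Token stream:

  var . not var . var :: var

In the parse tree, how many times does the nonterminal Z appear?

[X [X [X [Y [Z var]]] . [Y [Z not [Z var]]]] . [Y [Y [Z var]] :: [Z var]]]

5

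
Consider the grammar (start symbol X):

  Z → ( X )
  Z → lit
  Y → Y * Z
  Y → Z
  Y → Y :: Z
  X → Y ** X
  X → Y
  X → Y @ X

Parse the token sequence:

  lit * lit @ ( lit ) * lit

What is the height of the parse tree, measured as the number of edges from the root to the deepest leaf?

[X [Y [Y [Z lit]] * [Z lit]] @ [X [Y [Y [Z ( [X [Y [Z lit]]] )]] * [Z lit]]]]

8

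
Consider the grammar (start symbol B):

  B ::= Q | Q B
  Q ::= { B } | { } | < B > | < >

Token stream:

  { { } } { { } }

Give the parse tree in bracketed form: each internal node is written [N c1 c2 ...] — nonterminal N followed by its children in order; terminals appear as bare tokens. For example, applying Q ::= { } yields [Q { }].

[B [Q { [B [Q { }]] }] [B [Q { [B [Q { }]] }]]]

B
Q B
{ B } B
{ Q } B
{ { } } B
{ { } } Q
{ { } } { B }
{ { } } { Q }
{ { } } { { } }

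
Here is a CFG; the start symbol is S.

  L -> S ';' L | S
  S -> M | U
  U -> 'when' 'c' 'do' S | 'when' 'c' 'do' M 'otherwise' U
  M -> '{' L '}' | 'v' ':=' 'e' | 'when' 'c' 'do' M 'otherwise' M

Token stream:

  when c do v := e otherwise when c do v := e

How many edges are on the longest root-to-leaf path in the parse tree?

[S [U when c do [M v := e] otherwise [U when c do [S [M v := e]]]]]

5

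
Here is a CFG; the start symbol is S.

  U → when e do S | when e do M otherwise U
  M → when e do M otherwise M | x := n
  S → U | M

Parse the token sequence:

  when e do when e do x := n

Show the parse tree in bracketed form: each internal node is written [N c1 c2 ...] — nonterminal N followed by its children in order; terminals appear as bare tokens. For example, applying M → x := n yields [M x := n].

[S [U when e do [S [U when e do [S [M x := n]]]]]]

S
U
when e do S
when e do U
when e do when e do S
when e do when e do M
when e do when e do x := n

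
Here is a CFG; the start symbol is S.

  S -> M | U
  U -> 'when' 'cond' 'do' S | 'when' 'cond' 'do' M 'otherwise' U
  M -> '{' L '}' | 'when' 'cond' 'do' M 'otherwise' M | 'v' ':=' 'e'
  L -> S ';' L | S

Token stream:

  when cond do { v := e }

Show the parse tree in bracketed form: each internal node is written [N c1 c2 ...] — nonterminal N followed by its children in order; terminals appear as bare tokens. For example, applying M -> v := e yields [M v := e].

S
U
when cond do S
when cond do M
when cond do { L }
when cond do { S }
when cond do { M }
when cond do { v := e }

[S [U when cond do [S [M { [L [S [M v := e]]] }]]]]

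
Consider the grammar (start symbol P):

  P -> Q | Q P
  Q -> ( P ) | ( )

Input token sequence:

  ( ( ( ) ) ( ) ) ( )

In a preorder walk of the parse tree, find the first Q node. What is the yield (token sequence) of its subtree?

[P [Q ( [P [Q ( [P [Q ( )]] )] [P [Q ( )]]] )] [P [Q ( )]]]

( ( ( ) ) ( ) )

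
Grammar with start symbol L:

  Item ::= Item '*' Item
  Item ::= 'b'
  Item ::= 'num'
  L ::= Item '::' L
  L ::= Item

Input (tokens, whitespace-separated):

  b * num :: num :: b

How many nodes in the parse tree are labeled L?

3

[L [Item [Item b] * [Item num]] :: [L [Item num] :: [L [Item b]]]]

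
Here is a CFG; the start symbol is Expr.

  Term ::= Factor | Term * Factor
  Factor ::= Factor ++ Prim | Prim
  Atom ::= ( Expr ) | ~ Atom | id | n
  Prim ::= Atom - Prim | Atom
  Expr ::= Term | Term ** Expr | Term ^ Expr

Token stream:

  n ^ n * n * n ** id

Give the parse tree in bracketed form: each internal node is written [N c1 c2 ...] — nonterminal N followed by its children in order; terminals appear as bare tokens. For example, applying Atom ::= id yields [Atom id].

Expr
Term ^ Expr
Factor ^ Expr
Prim ^ Expr
Atom ^ Expr
n ^ Expr
n ^ Term ** Expr
n ^ Term * Factor ** Expr
n ^ Term * Factor * Factor ** Expr
n ^ Factor * Factor * Factor ** Expr
n ^ Prim * Factor * Factor ** Expr
n ^ Atom * Factor * Factor ** Expr
n ^ n * Factor * Factor ** Expr
n ^ n * Prim * Factor ** Expr
n ^ n * Atom * Factor ** Expr
n ^ n * n * Factor ** Expr
n ^ n * n * Prim ** Expr
n ^ n * n * Atom ** Expr
n ^ n * n * n ** Expr
n ^ n * n * n ** Term
n ^ n * n * n ** Factor
n ^ n * n * n ** Prim
n ^ n * n * n ** Atom
n ^ n * n * n ** id

[Expr [Term [Factor [Prim [Atom n]]]] ^ [Expr [Term [Term [Term [Factor [Prim [Atom n]]]] * [Factor [Prim [Atom n]]]] * [Factor [Prim [Atom n]]]] ** [Expr [Term [Factor [Prim [Atom id]]]]]]]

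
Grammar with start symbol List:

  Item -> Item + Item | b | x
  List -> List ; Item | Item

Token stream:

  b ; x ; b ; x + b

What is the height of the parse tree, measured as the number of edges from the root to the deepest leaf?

[List [List [List [List [Item b]] ; [Item x]] ; [Item b]] ; [Item [Item x] + [Item b]]]

5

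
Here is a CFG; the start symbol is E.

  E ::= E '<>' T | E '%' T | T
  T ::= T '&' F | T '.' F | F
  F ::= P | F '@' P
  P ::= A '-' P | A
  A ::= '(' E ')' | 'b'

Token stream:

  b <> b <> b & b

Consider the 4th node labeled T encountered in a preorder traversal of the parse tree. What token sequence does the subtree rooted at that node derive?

b

[E [E [E [T [F [P [A b]]]]] <> [T [F [P [A b]]]]] <> [T [T [F [P [A b]]]] & [F [P [A b]]]]]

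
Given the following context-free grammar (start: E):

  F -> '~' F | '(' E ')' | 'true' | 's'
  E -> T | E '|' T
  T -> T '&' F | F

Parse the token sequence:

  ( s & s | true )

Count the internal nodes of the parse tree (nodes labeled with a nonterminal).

[E [T [F ( [E [E [T [T [F s]] & [F s]]] | [T [F true]]] )]]]

11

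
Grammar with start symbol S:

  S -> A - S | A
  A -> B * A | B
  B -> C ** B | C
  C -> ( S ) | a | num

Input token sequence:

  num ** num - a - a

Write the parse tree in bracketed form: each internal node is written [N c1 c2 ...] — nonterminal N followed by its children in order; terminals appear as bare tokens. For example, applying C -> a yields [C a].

S
A - S
B - S
C ** B - S
num ** B - S
num ** C - S
num ** num - S
num ** num - A - S
num ** num - B - S
num ** num - C - S
num ** num - a - S
num ** num - a - A
num ** num - a - B
num ** num - a - C
num ** num - a - a

[S [A [B [C num] ** [B [C num]]]] - [S [A [B [C a]]] - [S [A [B [C a]]]]]]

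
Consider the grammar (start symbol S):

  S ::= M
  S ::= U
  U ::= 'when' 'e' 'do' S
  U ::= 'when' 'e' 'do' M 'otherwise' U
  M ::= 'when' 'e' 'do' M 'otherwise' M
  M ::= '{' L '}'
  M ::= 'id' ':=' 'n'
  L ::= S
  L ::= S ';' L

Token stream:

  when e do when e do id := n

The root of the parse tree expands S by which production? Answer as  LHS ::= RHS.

S ::= U

[S [U when e do [S [U when e do [S [M id := n]]]]]]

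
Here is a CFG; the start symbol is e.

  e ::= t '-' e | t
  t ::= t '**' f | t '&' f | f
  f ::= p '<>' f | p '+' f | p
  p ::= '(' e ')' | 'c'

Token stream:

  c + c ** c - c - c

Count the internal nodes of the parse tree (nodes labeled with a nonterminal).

17

[e [t [t [f [p c] + [f [p c]]]] ** [f [p c]]] - [e [t [f [p c]]] - [e [t [f [p c]]]]]]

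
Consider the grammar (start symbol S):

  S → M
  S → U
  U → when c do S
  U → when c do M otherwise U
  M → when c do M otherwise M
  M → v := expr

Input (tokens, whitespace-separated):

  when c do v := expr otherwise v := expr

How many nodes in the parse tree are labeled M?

[S [M when c do [M v := expr] otherwise [M v := expr]]]

3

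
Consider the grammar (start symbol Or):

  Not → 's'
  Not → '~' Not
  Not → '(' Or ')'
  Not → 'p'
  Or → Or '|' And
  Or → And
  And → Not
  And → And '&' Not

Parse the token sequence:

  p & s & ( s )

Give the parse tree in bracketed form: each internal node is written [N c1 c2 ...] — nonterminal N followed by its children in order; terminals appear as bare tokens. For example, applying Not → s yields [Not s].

[Or [And [And [And [Not p]] & [Not s]] & [Not ( [Or [And [Not s]]] )]]]

Or
And
And & Not
And & Not & Not
Not & Not & Not
p & Not & Not
p & s & Not
p & s & ( Or )
p & s & ( And )
p & s & ( Not )
p & s & ( s )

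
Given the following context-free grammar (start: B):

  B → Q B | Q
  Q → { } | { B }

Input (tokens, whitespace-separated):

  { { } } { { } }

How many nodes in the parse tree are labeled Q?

[B [Q { [B [Q { }]] }] [B [Q { [B [Q { }]] }]]]

4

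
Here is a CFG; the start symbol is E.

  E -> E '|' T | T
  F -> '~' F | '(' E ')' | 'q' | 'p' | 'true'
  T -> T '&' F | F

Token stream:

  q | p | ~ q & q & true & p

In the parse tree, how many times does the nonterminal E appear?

[E [E [E [T [F q]]] | [T [F p]]] | [T [T [T [T [F ~ [F q]]] & [F q]] & [F true]] & [F p]]]

3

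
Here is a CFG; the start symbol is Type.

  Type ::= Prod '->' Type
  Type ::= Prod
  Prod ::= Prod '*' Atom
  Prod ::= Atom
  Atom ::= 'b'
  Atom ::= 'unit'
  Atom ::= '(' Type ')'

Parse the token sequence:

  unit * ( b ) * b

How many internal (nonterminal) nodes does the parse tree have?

10

[Type [Prod [Prod [Prod [Atom unit]] * [Atom ( [Type [Prod [Atom b]]] )]] * [Atom b]]]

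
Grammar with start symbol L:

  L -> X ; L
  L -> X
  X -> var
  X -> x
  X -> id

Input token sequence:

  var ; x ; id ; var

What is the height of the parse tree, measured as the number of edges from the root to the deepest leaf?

[L [X var] ; [L [X x] ; [L [X id] ; [L [X var]]]]]

5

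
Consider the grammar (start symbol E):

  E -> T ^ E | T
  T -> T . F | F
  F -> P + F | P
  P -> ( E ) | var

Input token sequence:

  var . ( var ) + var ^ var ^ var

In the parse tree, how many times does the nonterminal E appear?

[E [T [T [F [P var]]] . [F [P ( [E [T [F [P var]]]] )] + [F [P var]]]] ^ [E [T [F [P var]]] ^ [E [T [F [P var]]]]]]

4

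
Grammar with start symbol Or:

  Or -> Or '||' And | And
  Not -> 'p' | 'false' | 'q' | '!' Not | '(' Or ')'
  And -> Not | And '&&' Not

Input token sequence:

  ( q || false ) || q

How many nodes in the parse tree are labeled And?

[Or [Or [And [Not ( [Or [Or [And [Not q]]] || [And [Not false]]] )]]] || [And [Not q]]]

4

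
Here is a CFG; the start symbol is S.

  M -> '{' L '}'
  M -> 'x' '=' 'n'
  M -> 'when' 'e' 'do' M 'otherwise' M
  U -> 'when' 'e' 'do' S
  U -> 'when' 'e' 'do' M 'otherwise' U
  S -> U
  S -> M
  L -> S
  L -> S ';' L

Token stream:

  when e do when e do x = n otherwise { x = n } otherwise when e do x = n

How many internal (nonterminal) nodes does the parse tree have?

[S [U when e do [M when e do [M x = n] otherwise [M { [L [S [M x = n]]] }]] otherwise [U when e do [S [M x = n]]]]]

11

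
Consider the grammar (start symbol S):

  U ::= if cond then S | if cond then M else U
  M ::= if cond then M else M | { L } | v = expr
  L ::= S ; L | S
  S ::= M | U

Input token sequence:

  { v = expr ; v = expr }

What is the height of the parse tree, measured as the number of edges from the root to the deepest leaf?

6

[S [M { [L [S [M v = expr]] ; [L [S [M v = expr]]]] }]]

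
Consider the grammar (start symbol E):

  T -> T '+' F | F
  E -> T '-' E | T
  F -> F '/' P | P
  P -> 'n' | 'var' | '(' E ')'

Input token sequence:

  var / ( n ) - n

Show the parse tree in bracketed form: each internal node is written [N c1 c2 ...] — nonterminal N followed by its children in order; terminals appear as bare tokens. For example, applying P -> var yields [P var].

[E [T [F [F [P var]] / [P ( [E [T [F [P n]]]] )]]] - [E [T [F [P n]]]]]

E
T - E
F - E
F / P - E
P / P - E
var / P - E
var / ( E ) - E
var / ( T ) - E
var / ( F ) - E
var / ( P ) - E
var / ( n ) - E
var / ( n ) - T
var / ( n ) - F
var / ( n ) - P
var / ( n ) - n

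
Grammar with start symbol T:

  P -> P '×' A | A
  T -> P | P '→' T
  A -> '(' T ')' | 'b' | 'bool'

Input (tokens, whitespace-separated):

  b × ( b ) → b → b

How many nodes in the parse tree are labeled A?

[T [P [P [A b]] × [A ( [T [P [A b]]] )]] → [T [P [A b]] → [T [P [A b]]]]]

5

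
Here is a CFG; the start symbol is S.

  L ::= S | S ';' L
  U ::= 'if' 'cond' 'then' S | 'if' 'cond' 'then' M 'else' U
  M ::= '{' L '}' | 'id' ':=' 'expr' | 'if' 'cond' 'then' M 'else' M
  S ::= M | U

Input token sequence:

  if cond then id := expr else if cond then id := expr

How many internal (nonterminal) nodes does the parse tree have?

[S [U if cond then [M id := expr] else [U if cond then [S [M id := expr]]]]]

6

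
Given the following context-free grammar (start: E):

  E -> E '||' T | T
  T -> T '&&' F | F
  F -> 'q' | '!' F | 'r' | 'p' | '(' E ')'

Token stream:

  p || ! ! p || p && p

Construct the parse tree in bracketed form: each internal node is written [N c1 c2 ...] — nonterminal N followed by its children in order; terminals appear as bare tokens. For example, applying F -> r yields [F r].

[E [E [E [T [F p]]] || [T [F ! [F ! [F p]]]]] || [T [T [F p]] && [F p]]]

E
E || T
E || T || T
T || T || T
F || T || T
p || T || T
p || F || T
p || ! F || T
p || ! ! F || T
p || ! ! p || T
p || ! ! p || T && F
p || ! ! p || F && F
p || ! ! p || p && F
p || ! ! p || p && p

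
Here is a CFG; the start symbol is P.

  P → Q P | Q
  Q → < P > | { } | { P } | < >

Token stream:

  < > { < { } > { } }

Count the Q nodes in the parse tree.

[P [Q < >] [P [Q { [P [Q < [P [Q { }]] >] [P [Q { }]]] }]]]

5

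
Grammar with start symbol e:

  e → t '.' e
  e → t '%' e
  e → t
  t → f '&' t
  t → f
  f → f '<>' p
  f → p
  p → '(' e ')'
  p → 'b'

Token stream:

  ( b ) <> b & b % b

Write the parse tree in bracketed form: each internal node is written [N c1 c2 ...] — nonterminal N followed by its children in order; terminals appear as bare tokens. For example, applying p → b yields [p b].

[e [t [f [f [p ( [e [t [f [p b]]]] )]] <> [p b]] & [t [f [p b]]]] % [e [t [f [p b]]]]]

e
t % e
f & t % e
f <> p & t % e
p <> p & t % e
( e ) <> p & t % e
( t ) <> p & t % e
( f ) <> p & t % e
( p ) <> p & t % e
( b ) <> p & t % e
( b ) <> b & t % e
( b ) <> b & f % e
( b ) <> b & p % e
( b ) <> b & b % e
( b ) <> b & b % t
( b ) <> b & b % f
( b ) <> b & b % p
( b ) <> b & b % b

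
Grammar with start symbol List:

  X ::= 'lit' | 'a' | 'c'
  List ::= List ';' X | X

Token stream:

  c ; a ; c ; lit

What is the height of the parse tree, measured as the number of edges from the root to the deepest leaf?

5

[List [List [List [List [X c]] ; [X a]] ; [X c]] ; [X lit]]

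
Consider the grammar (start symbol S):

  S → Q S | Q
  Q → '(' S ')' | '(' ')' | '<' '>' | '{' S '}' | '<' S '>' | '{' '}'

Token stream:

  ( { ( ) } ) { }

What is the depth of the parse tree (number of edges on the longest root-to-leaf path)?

6

[S [Q ( [S [Q { [S [Q ( )]] }]] )] [S [Q { }]]]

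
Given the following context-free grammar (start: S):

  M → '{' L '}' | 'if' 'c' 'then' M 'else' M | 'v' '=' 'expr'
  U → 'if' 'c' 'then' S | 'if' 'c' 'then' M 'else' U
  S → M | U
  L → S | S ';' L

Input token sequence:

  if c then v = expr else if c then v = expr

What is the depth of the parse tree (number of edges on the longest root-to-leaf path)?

[S [U if c then [M v = expr] else [U if c then [S [M v = expr]]]]]

5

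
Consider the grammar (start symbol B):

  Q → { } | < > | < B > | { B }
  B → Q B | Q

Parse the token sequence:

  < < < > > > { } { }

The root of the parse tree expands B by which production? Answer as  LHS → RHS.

[B [Q < [B [Q < [B [Q < >]] >]] >] [B [Q { }] [B [Q { }]]]]

B → Q B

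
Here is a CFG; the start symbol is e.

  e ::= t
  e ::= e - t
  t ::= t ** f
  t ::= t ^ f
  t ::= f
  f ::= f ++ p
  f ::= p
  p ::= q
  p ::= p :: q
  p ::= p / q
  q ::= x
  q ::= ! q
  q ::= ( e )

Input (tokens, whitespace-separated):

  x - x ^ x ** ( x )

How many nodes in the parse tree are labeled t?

5

[e [e [t [f [p [q x]]]]] - [t [t [t [f [p [q x]]]] ^ [f [p [q x]]]] ** [f [p [q ( [e [t [f [p [q x]]]]] )]]]]]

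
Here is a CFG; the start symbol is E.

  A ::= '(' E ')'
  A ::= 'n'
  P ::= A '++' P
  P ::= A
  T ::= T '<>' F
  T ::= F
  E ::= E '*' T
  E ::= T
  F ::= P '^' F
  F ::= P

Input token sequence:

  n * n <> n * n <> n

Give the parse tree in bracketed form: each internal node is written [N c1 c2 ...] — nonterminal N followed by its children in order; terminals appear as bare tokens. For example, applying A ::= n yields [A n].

[E [E [E [T [F [P [A n]]]]] * [T [T [F [P [A n]]]] <> [F [P [A n]]]]] * [T [T [F [P [A n]]]] <> [F [P [A n]]]]]

E
E * T
E * T * T
T * T * T
F * T * T
P * T * T
A * T * T
n * T * T
n * T <> F * T
n * F <> F * T
n * P <> F * T
n * A <> F * T
n * n <> F * T
n * n <> P * T
n * n <> A * T
n * n <> n * T
n * n <> n * T <> F
n * n <> n * F <> F
n * n <> n * P <> F
n * n <> n * A <> F
n * n <> n * n <> F
n * n <> n * n <> P
n * n <> n * n <> A
n * n <> n * n <> n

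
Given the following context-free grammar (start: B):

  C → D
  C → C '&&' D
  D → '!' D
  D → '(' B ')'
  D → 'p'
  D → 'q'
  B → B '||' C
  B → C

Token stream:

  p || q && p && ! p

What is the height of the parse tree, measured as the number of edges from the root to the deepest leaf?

5

[B [B [C [D p]]] || [C [C [C [D q]] && [D p]] && [D ! [D p]]]]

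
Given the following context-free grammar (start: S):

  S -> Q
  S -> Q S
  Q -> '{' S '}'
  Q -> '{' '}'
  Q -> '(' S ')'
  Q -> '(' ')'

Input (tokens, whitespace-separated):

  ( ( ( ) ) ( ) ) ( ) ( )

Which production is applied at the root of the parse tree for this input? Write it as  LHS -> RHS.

S -> Q S

[S [Q ( [S [Q ( [S [Q ( )]] )] [S [Q ( )]]] )] [S [Q ( )] [S [Q ( )]]]]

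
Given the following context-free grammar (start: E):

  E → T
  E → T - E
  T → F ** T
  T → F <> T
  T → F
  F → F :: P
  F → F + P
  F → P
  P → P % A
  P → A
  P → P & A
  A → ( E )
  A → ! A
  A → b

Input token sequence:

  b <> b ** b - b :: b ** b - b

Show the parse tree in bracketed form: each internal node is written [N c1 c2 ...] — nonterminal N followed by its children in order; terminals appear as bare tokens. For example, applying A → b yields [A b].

[E [T [F [P [A b]]] <> [T [F [P [A b]]] ** [T [F [P [A b]]]]]] - [E [T [F [F [P [A b]]] :: [P [A b]]] ** [T [F [P [A b]]]]] - [E [T [F [P [A b]]]]]]]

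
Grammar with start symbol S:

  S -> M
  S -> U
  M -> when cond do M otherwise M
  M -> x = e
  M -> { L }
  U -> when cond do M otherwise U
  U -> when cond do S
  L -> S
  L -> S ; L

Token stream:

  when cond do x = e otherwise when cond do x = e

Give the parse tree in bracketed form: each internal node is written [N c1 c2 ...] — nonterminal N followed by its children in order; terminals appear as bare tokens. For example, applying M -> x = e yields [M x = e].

[S [U when cond do [M x = e] otherwise [U when cond do [S [M x = e]]]]]

S
U
when cond do M otherwise U
when cond do x = e otherwise U
when cond do x = e otherwise when cond do S
when cond do x = e otherwise when cond do M
when cond do x = e otherwise when cond do x = e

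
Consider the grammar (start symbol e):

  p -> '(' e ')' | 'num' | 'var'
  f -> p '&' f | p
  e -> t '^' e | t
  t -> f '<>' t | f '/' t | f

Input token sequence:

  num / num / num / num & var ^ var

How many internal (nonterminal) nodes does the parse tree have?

19

[e [t [f [p num]] / [t [f [p num]] / [t [f [p num]] / [t [f [p num] & [f [p var]]]]]]] ^ [e [t [f [p var]]]]]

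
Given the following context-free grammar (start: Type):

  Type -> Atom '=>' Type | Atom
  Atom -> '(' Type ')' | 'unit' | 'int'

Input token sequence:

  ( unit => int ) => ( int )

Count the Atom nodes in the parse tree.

5

[Type [Atom ( [Type [Atom unit] => [Type [Atom int]]] )] => [Type [Atom ( [Type [Atom int]] )]]]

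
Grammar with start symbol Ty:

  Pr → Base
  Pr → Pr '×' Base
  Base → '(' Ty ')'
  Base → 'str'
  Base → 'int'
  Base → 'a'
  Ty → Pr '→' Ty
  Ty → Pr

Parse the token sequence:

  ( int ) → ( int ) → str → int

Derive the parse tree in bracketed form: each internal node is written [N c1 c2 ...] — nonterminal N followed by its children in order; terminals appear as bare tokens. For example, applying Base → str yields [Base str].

[Ty [Pr [Base ( [Ty [Pr [Base int]]] )]] → [Ty [Pr [Base ( [Ty [Pr [Base int]]] )]] → [Ty [Pr [Base str]] → [Ty [Pr [Base int]]]]]]

Ty
Pr → Ty
Base → Ty
( Ty ) → Ty
( Pr ) → Ty
( Base ) → Ty
( int ) → Ty
( int ) → Pr → Ty
( int ) → Base → Ty
( int ) → ( Ty ) → Ty
( int ) → ( Pr ) → Ty
( int ) → ( Base ) → Ty
( int ) → ( int ) → Ty
( int ) → ( int ) → Pr → Ty
( int ) → ( int ) → Base → Ty
( int ) → ( int ) → str → Ty
( int ) → ( int ) → str → Pr
( int ) → ( int ) → str → Base
( int ) → ( int ) → str → int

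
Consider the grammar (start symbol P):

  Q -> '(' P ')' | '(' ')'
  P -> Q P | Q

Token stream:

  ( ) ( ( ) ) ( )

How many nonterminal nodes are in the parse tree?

8

[P [Q ( )] [P [Q ( [P [Q ( )]] )] [P [Q ( )]]]]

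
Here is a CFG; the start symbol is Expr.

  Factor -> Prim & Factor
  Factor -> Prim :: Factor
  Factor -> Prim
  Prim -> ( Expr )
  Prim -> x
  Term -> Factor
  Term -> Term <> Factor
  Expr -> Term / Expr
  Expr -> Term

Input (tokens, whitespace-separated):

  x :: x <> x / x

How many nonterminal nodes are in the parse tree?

13

[Expr [Term [Term [Factor [Prim x] :: [Factor [Prim x]]]] <> [Factor [Prim x]]] / [Expr [Term [Factor [Prim x]]]]]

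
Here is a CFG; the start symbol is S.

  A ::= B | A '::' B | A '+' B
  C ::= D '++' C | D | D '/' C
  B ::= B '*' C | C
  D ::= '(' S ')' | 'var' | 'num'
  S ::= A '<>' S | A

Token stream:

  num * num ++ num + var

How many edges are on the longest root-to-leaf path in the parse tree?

7

[S [A [A [B [B [C [D num]]] * [C [D num] ++ [C [D num]]]]] + [B [C [D var]]]]]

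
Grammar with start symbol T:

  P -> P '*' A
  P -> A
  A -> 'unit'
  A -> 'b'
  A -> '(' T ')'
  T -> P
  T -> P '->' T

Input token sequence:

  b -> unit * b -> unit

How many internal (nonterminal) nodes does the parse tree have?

11

[T [P [A b]] -> [T [P [P [A unit]] * [A b]] -> [T [P [A unit]]]]]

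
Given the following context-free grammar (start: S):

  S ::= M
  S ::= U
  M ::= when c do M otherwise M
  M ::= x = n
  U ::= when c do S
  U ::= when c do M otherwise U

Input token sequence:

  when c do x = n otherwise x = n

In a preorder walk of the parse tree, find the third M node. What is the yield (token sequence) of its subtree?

x = n

[S [M when c do [M x = n] otherwise [M x = n]]]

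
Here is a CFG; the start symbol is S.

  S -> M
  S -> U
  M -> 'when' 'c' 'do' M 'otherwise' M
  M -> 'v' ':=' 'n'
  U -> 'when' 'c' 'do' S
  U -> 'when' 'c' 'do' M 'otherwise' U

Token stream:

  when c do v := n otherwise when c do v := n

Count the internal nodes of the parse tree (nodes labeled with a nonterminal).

[S [U when c do [M v := n] otherwise [U when c do [S [M v := n]]]]]

6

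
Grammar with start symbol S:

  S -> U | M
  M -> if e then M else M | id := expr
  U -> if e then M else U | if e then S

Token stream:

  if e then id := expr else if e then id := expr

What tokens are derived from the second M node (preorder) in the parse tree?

[S [U if e then [M id := expr] else [U if e then [S [M id := expr]]]]]

id := expr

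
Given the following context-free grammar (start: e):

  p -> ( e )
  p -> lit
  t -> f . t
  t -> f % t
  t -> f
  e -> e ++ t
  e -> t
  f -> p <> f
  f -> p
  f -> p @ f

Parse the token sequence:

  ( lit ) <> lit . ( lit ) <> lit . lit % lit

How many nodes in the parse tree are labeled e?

[e [t [f [p ( [e [t [f [p lit]]]] )] <> [f [p lit]]] . [t [f [p ( [e [t [f [p lit]]]] )] <> [f [p lit]]] . [t [f [p lit]] % [t [f [p lit]]]]]]]

3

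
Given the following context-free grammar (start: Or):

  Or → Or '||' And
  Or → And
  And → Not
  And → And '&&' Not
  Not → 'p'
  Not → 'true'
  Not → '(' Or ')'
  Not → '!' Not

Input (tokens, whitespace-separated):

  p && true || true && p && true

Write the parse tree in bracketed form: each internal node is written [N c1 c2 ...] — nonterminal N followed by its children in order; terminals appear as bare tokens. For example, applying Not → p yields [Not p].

[Or [Or [And [And [Not p]] && [Not true]]] || [And [And [And [Not true]] && [Not p]] && [Not true]]]

Or
Or || And
And || And
And && Not || And
Not && Not || And
p && Not || And
p && true || And
p && true || And && Not
p && true || And && Not && Not
p && true || Not && Not && Not
p && true || true && Not && Not
p && true || true && p && Not
p && true || true && p && true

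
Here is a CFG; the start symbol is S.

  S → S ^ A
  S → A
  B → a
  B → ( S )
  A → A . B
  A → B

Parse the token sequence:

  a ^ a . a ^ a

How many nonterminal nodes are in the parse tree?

11

[S [S [S [A [B a]]] ^ [A [A [B a]] . [B a]]] ^ [A [B a]]]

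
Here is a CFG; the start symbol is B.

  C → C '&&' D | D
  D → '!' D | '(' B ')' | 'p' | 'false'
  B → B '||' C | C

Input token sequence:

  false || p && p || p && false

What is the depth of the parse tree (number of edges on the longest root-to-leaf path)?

[B [B [B [C [D false]]] || [C [C [D p]] && [D p]]] || [C [C [D p]] && [D false]]]

5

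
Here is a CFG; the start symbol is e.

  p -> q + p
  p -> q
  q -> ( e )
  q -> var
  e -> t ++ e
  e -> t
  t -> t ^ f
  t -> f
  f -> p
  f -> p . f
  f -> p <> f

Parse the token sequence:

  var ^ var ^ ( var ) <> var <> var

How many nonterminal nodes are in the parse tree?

[e [t [t [t [f [p [q var]]]] ^ [f [p [q var]]]] ^ [f [p [q ( [e [t [f [p [q var]]]]] )]] <> [f [p [q var]] <> [f [p [q var]]]]]]]

24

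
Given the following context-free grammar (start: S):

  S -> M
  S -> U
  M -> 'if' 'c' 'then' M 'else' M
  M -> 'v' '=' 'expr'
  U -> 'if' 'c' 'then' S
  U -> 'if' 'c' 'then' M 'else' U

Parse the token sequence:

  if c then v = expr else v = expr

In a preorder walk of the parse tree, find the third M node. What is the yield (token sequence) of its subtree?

[S [M if c then [M v = expr] else [M v = expr]]]

v = expr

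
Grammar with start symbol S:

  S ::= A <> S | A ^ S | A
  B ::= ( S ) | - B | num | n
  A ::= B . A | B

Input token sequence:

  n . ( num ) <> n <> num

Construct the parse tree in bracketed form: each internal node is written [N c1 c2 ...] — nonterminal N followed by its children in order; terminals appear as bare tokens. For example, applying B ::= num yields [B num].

[S [A [B n] . [A [B ( [S [A [B num]]] )]]] <> [S [A [B n]] <> [S [A [B num]]]]]

S
A <> S
B . A <> S
n . A <> S
n . B <> S
n . ( S ) <> S
n . ( A ) <> S
n . ( B ) <> S
n . ( num ) <> S
n . ( num ) <> A <> S
n . ( num ) <> B <> S
n . ( num ) <> n <> S
n . ( num ) <> n <> A
n . ( num ) <> n <> B
n . ( num ) <> n <> num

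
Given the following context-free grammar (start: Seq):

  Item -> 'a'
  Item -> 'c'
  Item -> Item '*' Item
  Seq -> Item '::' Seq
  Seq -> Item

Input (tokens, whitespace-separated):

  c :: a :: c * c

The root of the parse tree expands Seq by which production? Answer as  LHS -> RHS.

[Seq [Item c] :: [Seq [Item a] :: [Seq [Item [Item c] * [Item c]]]]]

Seq -> Item '::' Seq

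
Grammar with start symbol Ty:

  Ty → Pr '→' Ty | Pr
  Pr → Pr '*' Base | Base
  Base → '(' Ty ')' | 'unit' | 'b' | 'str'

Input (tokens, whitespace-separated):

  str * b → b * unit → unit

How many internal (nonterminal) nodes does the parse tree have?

[Ty [Pr [Pr [Base str]] * [Base b]] → [Ty [Pr [Pr [Base b]] * [Base unit]] → [Ty [Pr [Base unit]]]]]

13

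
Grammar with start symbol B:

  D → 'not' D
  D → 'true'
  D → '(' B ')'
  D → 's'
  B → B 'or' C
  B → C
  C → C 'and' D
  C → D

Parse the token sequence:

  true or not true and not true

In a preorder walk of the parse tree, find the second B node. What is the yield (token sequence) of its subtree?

true

[B [B [C [D true]]] or [C [C [D not [D true]]] and [D not [D true]]]]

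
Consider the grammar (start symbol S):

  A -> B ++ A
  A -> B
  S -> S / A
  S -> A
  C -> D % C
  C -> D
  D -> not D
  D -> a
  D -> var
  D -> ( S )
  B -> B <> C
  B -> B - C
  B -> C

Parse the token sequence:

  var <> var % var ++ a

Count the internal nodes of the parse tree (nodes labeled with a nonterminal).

14

[S [A [B [B [C [D var]]] <> [C [D var] % [C [D var]]]] ++ [A [B [C [D a]]]]]]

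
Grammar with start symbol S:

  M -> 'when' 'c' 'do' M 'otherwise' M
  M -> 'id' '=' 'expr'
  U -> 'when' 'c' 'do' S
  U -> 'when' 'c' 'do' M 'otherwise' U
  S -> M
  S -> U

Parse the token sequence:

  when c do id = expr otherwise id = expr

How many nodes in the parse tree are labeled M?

[S [M when c do [M id = expr] otherwise [M id = expr]]]

3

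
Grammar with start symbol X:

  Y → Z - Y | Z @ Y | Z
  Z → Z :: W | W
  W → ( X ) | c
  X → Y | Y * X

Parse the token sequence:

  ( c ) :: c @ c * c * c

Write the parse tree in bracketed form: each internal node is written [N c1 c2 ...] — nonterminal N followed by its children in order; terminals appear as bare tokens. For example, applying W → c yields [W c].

[X [Y [Z [Z [W ( [X [Y [Z [W c]]]] )]] :: [W c]] @ [Y [Z [W c]]]] * [X [Y [Z [W c]]] * [X [Y [Z [W c]]]]]]

X
Y * X
Z @ Y * X
Z :: W @ Y * X
W :: W @ Y * X
( X ) :: W @ Y * X
( Y ) :: W @ Y * X
( Z ) :: W @ Y * X
( W ) :: W @ Y * X
( c ) :: W @ Y * X
( c ) :: c @ Y * X
( c ) :: c @ Z * X
( c ) :: c @ W * X
( c ) :: c @ c * X
( c ) :: c @ c * Y * X
( c ) :: c @ c * Z * X
( c ) :: c @ c * W * X
( c ) :: c @ c * c * X
( c ) :: c @ c * c * Y
( c ) :: c @ c * c * Z
( c ) :: c @ c * c * W
( c ) :: c @ c * c * c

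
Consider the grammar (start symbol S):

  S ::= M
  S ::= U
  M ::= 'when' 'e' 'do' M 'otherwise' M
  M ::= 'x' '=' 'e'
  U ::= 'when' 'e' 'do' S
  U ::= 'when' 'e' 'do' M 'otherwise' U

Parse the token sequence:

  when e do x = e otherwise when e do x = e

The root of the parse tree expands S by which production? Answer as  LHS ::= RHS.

S ::= U

[S [U when e do [M x = e] otherwise [U when e do [S [M x = e]]]]]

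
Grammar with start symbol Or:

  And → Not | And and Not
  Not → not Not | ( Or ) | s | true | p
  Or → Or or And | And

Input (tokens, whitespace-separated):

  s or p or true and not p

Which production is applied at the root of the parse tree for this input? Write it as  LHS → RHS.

Or → Or or And

[Or [Or [Or [And [Not s]]] or [And [Not p]]] or [And [And [Not true]] and [Not not [Not p]]]]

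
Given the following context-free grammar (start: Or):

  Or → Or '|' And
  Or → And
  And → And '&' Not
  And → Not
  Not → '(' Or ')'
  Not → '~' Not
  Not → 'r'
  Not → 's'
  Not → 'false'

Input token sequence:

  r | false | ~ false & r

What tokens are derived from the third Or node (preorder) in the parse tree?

r

[Or [Or [Or [And [Not r]]] | [And [Not false]]] | [And [And [Not ~ [Not false]]] & [Not r]]]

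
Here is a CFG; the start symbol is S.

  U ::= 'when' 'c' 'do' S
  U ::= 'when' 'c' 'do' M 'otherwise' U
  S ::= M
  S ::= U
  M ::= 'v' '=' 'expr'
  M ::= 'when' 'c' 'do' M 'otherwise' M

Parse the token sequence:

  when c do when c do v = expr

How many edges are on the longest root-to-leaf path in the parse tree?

6

[S [U when c do [S [U when c do [S [M v = expr]]]]]]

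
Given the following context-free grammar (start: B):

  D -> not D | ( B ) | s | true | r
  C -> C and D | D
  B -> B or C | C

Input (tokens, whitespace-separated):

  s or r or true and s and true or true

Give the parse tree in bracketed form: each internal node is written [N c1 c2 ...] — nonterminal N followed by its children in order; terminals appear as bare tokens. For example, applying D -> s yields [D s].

B
B or C
B or C or C
B or C or C or C
C or C or C or C
D or C or C or C
s or C or C or C
s or D or C or C
s or r or C or C
s or r or C and D or C
s or r or C and D and D or C
s or r or D and D and D or C
s or r or true and D and D or C
s or r or true and s and D or C
s or r or true and s and true or C
s or r or true and s and true or D
s or r or true and s and true or true

[B [B [B [B [C [D s]]] or [C [D r]]] or [C [C [C [D true]] and [D s]] and [D true]]] or [C [D true]]]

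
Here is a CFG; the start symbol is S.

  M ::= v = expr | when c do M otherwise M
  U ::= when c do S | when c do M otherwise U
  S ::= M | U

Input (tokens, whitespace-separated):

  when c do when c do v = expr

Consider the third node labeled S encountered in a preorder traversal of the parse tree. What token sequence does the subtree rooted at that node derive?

[S [U when c do [S [U when c do [S [M v = expr]]]]]]

v = expr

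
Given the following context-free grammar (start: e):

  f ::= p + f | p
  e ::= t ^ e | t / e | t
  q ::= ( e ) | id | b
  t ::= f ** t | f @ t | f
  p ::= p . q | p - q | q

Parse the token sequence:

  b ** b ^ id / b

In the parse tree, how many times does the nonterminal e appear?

[e [t [f [p [q b]]] ** [t [f [p [q b]]]]] ^ [e [t [f [p [q id]]]] / [e [t [f [p [q b]]]]]]]

3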